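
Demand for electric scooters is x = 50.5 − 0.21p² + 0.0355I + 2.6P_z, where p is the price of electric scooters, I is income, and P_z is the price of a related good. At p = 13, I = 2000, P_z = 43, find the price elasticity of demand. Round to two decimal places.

-0.36

First evaluate x: 50.5 − 0.21(13)² + 0.0355(2000) + 2.6(43) = 50.5 − 35.49 + 71 + 111.8 = 197.81.
∂x/∂p = −2·0.21·p = -5.46, so E_p = -5.46·(13/197.81) ≈ -0.36.
|E_p| < 1: demand is inelastic.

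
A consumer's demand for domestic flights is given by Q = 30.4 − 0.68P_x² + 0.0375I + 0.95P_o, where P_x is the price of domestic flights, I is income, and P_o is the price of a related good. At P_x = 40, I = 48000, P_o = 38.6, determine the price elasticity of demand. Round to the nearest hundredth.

-2.79

First evaluate Q: 30.4 − 0.68(40)² + 0.0375(48000) + 0.95(38.6) = 30.4 − 1088 + 1800 + 36.67 = 779.07.
∂Q/∂P_x = −2·0.68·P_x = -54.4, so E_p = -54.4·(40/779.07) ≈ -2.79.
|E_p| > 1: demand is elastic.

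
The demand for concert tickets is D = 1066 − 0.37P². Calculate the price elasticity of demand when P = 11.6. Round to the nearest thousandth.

At P = 11.6, D = 1016.2128.
dD/dP = −2·0.37·P = −8.584.
Point elasticity E = (dD/dP)·(P/D) = -8.584 × 11.6/1016.2128 ≈ -0.098.
|E| < 1, so demand is inelastic at this price.

-0.098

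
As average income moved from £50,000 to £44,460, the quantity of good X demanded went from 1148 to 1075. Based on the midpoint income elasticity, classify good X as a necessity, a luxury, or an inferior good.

%ΔQ = (1075 − 1148)/[(1148+1075)/2] = -73/1111.5 ≈ -0.0657.
%ΔI = (44,460 − 50,000)/[(50,000+44,460)/2] = -5540/47230 ≈ -0.1173.
E_I = %ΔQ/%ΔI ≈ 0.560.
E_I ∈ (0,1): normal good (necessity).

necessity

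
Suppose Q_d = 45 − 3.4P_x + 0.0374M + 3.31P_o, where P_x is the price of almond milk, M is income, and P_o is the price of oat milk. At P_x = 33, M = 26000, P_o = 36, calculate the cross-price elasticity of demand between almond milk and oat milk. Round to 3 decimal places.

0.116

Substituting, Q_d = 45 − 3.4(33) + 0.0374(26000) + 3.31(36) = 45 − 112.2 + 972.4 + 119.16 = 1024.36.
∂Q_d/∂P_o = +3.31, so E_xy = 3.31·(36/1024.36) ≈ 0.116.
E_xy > 0: the goods are substitutes.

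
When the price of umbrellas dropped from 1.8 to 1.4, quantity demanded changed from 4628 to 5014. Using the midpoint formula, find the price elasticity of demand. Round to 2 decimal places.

-0.32

%Δq = (5014 − 4628)/[(4628 + 5014)/2] = 386/4821 ≈ 0.0801.
%ΔP = (1.4 − 1.8)/[(1.8 + 1.4)/2] = -0.4/1.6 ≈ -0.2500.
Arc elasticity E = %Δq/%ΔP ≈ 0.0801/-0.2500 ≈ -0.32.
|E| < 1: demand is inelastic over this range.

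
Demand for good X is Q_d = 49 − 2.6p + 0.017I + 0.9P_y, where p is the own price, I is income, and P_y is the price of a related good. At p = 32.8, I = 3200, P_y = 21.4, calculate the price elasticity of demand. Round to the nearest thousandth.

At the given point, Q_d = 49 − 2.6(32.8) + 0.017(3200) + 0.9(21.4) = 49 − 85.28 + 54.4 + 19.26 = 37.38.
∂Q_d/∂p = −2.6, so E_p = (−2.6)·(32.8/37.38) ≈ -2.281.
|E_p| > 1: demand is elastic.

-2.281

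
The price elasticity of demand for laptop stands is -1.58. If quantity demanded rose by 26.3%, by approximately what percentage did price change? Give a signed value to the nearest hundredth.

%ΔQ ≈ E × %ΔP ⇒ %ΔP = %ΔQ / E = (26.3%)/(-1.58) ≈ -16.65%.

-16.65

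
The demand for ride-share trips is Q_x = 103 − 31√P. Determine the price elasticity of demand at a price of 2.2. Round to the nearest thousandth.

At P = 2.2, Q_x = 57.0196.
dQ_x/dP = −31/(2√P) = −31/(2·1.4832).
Point elasticity E = (dQ_x/dP)·(P/Q_x) = -10.4501 × 2.2/57.0196 ≈ -0.403.
|E| < 1, so demand is inelastic at this price.

-0.403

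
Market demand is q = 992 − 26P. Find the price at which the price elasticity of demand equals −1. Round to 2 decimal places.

For linear demand q = a − bP, E = −bP/(a − bP). |E| = 1 ⇒ bP = a − bP ⇒ P = a/(2b).
P = 992/(2·26) ≈ 19.08.

19.08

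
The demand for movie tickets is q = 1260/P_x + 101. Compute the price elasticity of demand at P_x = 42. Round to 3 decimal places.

-0.229

At P_x = 42, q = 131.
dq/dP_x = −1260/P_x² = −0.7143.
Point elasticity E = (dq/dP_x)·(P_x/q) = -0.7143 × 42/131 ≈ -0.229.
|E| < 1, so demand is inelastic at this price.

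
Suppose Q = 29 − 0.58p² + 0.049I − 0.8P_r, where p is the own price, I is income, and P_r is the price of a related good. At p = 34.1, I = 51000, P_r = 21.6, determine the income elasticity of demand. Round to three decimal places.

1.361

At the given point, Q = 29 − 0.58(34.1)² + 0.049(51000) − 0.8(21.6) = 29 − 674.4298 + 2499 − 17.28 = 1836.2902.
∂Q/∂I = +0.049, so E_I = 0.049·(51000/1836.2902) ≈ 1.361.
E_I > 1: normal good (luxury).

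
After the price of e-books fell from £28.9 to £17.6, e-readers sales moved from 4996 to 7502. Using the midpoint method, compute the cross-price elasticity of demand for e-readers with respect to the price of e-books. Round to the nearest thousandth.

-0.825

%ΔQ_x = (7502 − 4996)/[(4996+7502)/2] = 2506/6249 ≈ 0.4010.
%ΔP_y = (17.6 − 28.9)/[(28.9+17.6)/2] ≈ -0.4860.
E_xy = 0.4010/-0.4860 ≈ -0.825.
E_xy < 0, so e-readers and e-books are complements.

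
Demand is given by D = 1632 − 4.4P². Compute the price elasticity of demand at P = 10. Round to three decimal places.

At P = 10, D = 1192.
dD/dP = −2·4.4·P = −88.
Point elasticity E = (dD/dP)·(P/D) = -88 × 10/1192 ≈ -0.738.
|E| < 1, so demand is inelastic at this price.

-0.738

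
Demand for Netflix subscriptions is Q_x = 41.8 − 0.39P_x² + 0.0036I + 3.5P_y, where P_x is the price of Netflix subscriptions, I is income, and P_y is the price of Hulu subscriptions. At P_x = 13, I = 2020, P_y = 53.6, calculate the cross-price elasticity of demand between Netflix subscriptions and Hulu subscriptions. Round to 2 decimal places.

1.10

Substituting, Q_x = 41.8 − 0.39(13)² + 0.0036(2020) + 3.5(53.6) = 41.8 − 65.91 + 7.272 + 187.6 = 170.762.
∂Q_x/∂P_y = +3.5, so E_xy = 3.5·(53.6/170.762) ≈ 1.10.
E_xy > 0: the goods are substitutes.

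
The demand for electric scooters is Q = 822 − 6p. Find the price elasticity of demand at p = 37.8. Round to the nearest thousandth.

-0.381

At p = 37.8, Q = 595.2.
dQ/dp = −6.
Point elasticity E = (dQ/dp)·(p/Q) = -6 × 37.8/595.2 ≈ -0.381.
|E| < 1, so demand is inelastic at this price.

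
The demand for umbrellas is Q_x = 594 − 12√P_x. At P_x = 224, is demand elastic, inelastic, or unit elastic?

inelastic

At P_x = 224, Q_x = 414.4004.
dQ_x/dP_x = −12/(2√P_x) = −12/(2·14.9666).
Point elasticity E = (dQ_x/dP_x)·(P_x/Q_x) = -0.4009 × 224/414.4004 ≈ -0.217.
|E| ≈ 0.217 < 1, so demand is inelastic.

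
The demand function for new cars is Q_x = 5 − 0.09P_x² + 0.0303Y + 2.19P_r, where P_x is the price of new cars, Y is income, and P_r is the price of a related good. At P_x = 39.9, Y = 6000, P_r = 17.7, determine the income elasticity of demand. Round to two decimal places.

2.21

Q_x = 5 − 0.09(39.9)² + 0.0303(6000) + 2.19(17.7) = 5 − 143.2809 + 181.8 + 38.763 = 82.2821.
∂Q_x/∂Y = +0.0303, so E_I = 0.0303·(6000/82.2821) ≈ 2.21.
E_I > 1: normal good (luxury).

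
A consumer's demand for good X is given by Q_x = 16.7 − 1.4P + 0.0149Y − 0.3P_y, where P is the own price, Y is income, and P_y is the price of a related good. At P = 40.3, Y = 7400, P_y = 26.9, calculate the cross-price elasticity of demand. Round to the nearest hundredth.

-0.13

First evaluate Q_x: 16.7 − 1.4(40.3) + 0.0149(7400) − 0.3(26.9) = 16.7 − 56.42 + 110.26 − 8.07 = 62.47.
∂Q_x/∂P_y = −0.3, so E_xy = -0.3·(26.9/62.47) ≈ -0.13.
E_xy < 0: the goods are complements.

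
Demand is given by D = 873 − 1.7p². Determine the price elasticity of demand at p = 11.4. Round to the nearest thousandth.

-0.678

At p = 11.4, D = 652.068.
dD/dp = −2·1.7·p = −38.76.
Point elasticity E = (dD/dp)·(p/D) = -38.76 × 11.4/652.068 ≈ -0.678.
|E| < 1, so demand is inelastic at this price.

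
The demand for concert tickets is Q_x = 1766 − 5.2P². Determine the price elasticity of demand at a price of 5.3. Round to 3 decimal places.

At P = 5.3, Q_x = 1619.932.
dQ_x/dP = −2·5.2·P = −55.12.
Point elasticity E = (dQ_x/dP)·(P/Q_x) = -55.12 × 5.3/1619.932 ≈ -0.180.
|E| < 1, so demand is inelastic at this price.

-0.180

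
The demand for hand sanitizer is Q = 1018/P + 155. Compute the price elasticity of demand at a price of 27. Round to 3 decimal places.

At P = 27, Q = 192.7037.
dQ/dP = −1018/P² = −1.3964.
Point elasticity E = (dQ/dP)·(P/Q) = -1.3964 × 27/192.7037 ≈ -0.196.
|E| < 1, so demand is inelastic at this price.

-0.196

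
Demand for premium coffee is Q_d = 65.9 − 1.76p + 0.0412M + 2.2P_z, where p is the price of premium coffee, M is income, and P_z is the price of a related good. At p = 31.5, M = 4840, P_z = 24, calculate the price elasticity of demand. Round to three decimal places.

Substituting, Q_d = 65.9 − 1.76(31.5) + 0.0412(4840) + 2.2(24) = 65.9 − 55.44 + 199.408 + 52.8 = 262.668.
∂Q_d/∂p = −1.76, so E_p = (−1.76)·(31.5/262.668) ≈ -0.211.
|E_p| < 1: demand is inelastic.

-0.211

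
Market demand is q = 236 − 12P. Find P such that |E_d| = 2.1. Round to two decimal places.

13.32

Set −bP/(a − bP) = −2.1 ⇒ bP = 2.1(a − bP) ⇒ bP(1+2.1) = 2.1·a.
P = 2.1·236/(12·3.1) ≈ 13.32.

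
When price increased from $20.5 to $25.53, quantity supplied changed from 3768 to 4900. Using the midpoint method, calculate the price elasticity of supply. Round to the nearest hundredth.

1.20

%Δq = (4900 − 3768)/[(3768 + 4900)/2] = 1132/4334 ≈ 0.2612.
%Δp = (25.53 − 20.5)/[(20.5 + 25.53)/2] = 5.03/23.015 ≈ 0.2186.
Arc elasticity E = %Δq/%Δp ≈ 0.2612/0.2186 ≈ 1.20.
|E| > 1: supply is elastic over this range.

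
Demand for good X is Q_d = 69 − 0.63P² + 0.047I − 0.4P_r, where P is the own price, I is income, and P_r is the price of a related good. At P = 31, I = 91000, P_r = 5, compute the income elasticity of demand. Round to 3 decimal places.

Substituting, Q_d = 69 − 0.63(31)² + 0.047(91000) − 0.4(5) = 69 − 605.43 + 4277 − 2 = 3738.57.
∂Q_d/∂I = +0.047, so E_I = 0.047·(91000/3738.57) ≈ 1.144.
E_I > 1: normal good (luxury).

1.144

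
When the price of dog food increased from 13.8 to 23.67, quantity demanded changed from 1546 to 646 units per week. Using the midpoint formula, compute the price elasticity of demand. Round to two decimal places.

%ΔQ = (646 − 1546)/[(1546 + 646)/2] = -900/1096 ≈ -0.8212.
%ΔP = (23.67 − 13.8)/[(13.8 + 23.67)/2] = 9.87/18.735 ≈ 0.5268.
Arc elasticity E = %ΔQ/%ΔP ≈ -0.8212/0.5268 ≈ -1.56.
|E| > 1: demand is elastic over this range.

-1.56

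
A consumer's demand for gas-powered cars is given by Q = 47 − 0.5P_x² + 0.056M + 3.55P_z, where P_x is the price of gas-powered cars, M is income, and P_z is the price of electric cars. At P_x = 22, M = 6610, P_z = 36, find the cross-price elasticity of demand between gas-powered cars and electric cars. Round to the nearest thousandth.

Evaluating quantity at (P_x, M, P_z) gives Q = 47 − 0.5(22)² + 0.056(6610) + 3.55(36) = 47 − 242 + 370.16 + 127.8 = 302.96.
∂Q/∂P_z = +3.55, so E_xy = 3.55·(36/302.96) ≈ 0.422.
E_xy > 0: the goods are substitutes.

0.422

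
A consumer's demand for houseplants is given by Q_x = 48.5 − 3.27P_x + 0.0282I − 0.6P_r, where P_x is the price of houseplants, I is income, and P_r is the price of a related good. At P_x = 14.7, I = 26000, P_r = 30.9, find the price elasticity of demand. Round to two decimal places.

Q_x = 48.5 − 3.27(14.7) + 0.0282(26000) − 0.6(30.9) = 48.5 − 48.069 + 733.2 − 18.54 = 715.091.
∂Q_x/∂P_x = −3.27, so E_p = (−3.27)·(14.7/715.091) ≈ -0.07.
|E_p| < 1: demand is inelastic.

-0.07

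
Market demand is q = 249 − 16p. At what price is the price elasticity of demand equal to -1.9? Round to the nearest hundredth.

10.20

Set −bp/(a − bp) = −1.9 ⇒ bp = 1.9(a − bp) ⇒ bp(1+1.9) = 1.9·a.
p = 1.9·249/(16·2.9) ≈ 10.20.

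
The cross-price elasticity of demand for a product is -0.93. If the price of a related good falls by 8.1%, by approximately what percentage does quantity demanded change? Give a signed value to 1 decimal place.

%ΔQ ≈ E × %ΔP_y = (-0.93) × (-8.1%) ≈ 7.5%.

7.5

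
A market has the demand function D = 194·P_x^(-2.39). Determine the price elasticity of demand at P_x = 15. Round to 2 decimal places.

For a Cobb–Douglas (constant-elasticity) form D = A·P_x^α·…, the elasticity with respect to P_x equals the exponent α at every point.
Here the exponent on P_x is -2.39, so the price elasticity of demand is -2.39.

-2.39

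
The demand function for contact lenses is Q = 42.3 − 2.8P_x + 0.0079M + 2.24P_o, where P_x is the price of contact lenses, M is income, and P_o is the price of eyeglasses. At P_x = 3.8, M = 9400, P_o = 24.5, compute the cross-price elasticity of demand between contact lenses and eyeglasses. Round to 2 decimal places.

0.34

Substituting, Q = 42.3 − 2.8(3.8) + 0.0079(9400) + 2.24(24.5) = 42.3 − 10.64 + 74.26 + 54.88 = 160.8.
∂Q/∂P_o = +2.24, so E_xy = 2.24·(24.5/160.8) ≈ 0.34.
E_xy > 0: the goods are substitutes.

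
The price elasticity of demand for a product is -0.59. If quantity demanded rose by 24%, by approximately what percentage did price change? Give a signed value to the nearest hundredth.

%ΔQ ≈ E × %ΔP ⇒ %ΔP = %ΔQ / E = (24%)/(-0.59) ≈ -40.68%.

-40.68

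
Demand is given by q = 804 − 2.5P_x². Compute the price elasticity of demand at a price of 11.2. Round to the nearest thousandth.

-1.279

At P_x = 11.2, q = 490.4.
dq/dP_x = −2·2.5·P_x = −56.
Point elasticity E = (dq/dP_x)·(P_x/q) = -56 × 11.2/490.4 ≈ -1.279.
|E| > 1, so demand is elastic at this price.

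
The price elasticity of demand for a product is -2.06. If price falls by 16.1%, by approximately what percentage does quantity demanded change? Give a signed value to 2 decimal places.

33.17

%ΔQ ≈ E × %ΔP = (-2.06) × (-16.1%) ≈ 33.17%.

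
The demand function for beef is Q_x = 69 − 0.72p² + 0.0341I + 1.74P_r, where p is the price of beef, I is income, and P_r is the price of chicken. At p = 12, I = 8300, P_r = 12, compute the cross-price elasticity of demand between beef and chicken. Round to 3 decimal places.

0.078

Substituting, Q_x = 69 − 0.72(12)² + 0.0341(8300) + 1.74(12) = 69 − 103.68 + 283.03 + 20.88 = 269.23.
∂Q_x/∂P_r = +1.74, so E_xy = 1.74·(12/269.23) ≈ 0.078.
E_xy > 0: the goods are substitutes.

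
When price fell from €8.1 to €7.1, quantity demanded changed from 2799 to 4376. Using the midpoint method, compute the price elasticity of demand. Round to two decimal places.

%Δq = (4376 − 2799)/[(2799 + 4376)/2] = 1577/3587.5 ≈ 0.4396.
%ΔP = (7.1 − 8.1)/[(8.1 + 7.1)/2] = -1/7.6 ≈ -0.1316.
Arc elasticity E = %Δq/%ΔP ≈ 0.4396/-0.1316 ≈ -3.34.
|E| > 1: demand is elastic over this range.

-3.34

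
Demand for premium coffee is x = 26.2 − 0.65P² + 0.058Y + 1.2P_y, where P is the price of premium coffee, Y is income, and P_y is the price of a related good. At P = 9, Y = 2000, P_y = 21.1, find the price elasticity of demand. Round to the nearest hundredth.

At the given point, x = 26.2 − 0.65(9)² + 0.058(2000) + 1.2(21.1) = 26.2 − 52.65 + 116 + 25.32 = 114.87.
∂x/∂P = −2·0.65·P = -11.7, so E_p = -11.7·(9/114.87) ≈ -0.92.
|E_p| < 1: demand is inelastic.

-0.92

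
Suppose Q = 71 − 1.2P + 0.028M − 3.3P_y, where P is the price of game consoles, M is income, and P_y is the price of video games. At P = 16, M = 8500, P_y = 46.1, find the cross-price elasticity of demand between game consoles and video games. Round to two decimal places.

At the given point, Q = 71 − 1.2(16) + 0.028(8500) − 3.3(46.1) = 71 − 19.2 + 238 − 152.13 = 137.67.
∂Q/∂P_y = −3.3, so E_xy = -3.3·(46.1/137.67) ≈ -1.11.
E_xy < 0: the goods are complements.

-1.11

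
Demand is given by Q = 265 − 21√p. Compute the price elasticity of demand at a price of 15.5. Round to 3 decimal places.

At p = 15.5, Q = 182.3229.
dQ/dp = −21/(2√p) = −21/(2·3.937).
Point elasticity E = (dQ/dp)·(p/Q) = -2.667 × 15.5/182.3229 ≈ -0.227.
|E| < 1, so demand is inelastic at this price.

-0.227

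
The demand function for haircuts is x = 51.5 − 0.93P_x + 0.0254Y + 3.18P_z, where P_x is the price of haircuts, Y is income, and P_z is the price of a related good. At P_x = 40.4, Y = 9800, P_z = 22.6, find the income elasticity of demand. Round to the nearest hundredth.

0.74

x = 51.5 − 0.93(40.4) + 0.0254(9800) + 3.18(22.6) = 51.5 − 37.572 + 248.92 + 71.868 = 334.716.
∂x/∂Y = +0.0254, so E_I = 0.0254·(9800/334.716) ≈ 0.74.
E_I ∈ (0,1): normal good (necessity).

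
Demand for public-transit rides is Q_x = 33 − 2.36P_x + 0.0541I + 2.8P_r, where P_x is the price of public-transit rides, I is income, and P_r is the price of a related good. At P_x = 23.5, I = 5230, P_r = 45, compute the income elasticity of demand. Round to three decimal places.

Evaluating quantity at (P_x, I, P_r) gives Q_x = 33 − 2.36(23.5) + 0.0541(5230) + 2.8(45) = 33 − 55.46 + 282.943 + 126 = 386.483.
∂Q_x/∂I = +0.0541, so E_I = 0.0541·(5230/386.483) ≈ 0.732.
E_I ∈ (0,1): normal good (necessity).

0.732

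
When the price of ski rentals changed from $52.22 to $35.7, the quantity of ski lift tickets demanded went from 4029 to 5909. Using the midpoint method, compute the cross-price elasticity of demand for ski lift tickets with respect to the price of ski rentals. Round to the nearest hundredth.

-1.01

%ΔQ_x = (5909 − 4029)/[(4029+5909)/2] = 1880/4969 ≈ 0.3783.
%ΔP_y = (35.7 − 52.22)/[(52.22+35.7)/2] ≈ -0.3758.
E_xy = 0.3783/-0.3758 ≈ -1.01.
E_xy < 0, so ski lift tickets and ski rentals are complements.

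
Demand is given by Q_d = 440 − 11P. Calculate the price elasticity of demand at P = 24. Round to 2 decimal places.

-1.50

At P = 24, Q_d = 176.
dQ_d/dP = −11.
Point elasticity E = (dQ_d/dP)·(P/Q_d) = -11 × 24/176 ≈ -1.50.
|E| > 1, so demand is elastic at this price.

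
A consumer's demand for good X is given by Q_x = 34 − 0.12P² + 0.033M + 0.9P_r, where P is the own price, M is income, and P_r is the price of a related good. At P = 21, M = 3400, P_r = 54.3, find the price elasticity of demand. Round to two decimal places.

Evaluating quantity at (P, M, P_r) gives Q_x = 34 − 0.12(21)² + 0.033(3400) + 0.9(54.3) = 34 − 52.92 + 112.2 + 48.87 = 142.15.
∂Q_x/∂P = −2·0.12·P = -5.04, so E_p = -5.04·(21/142.15) ≈ -0.74.
|E_p| < 1: demand is inelastic.

-0.74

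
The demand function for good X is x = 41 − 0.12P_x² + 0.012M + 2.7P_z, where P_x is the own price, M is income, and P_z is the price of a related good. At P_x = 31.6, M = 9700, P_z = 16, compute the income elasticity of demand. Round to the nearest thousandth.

First evaluate x: 41 − 0.12(31.6)² + 0.012(9700) + 2.7(16) = 41 − 119.8272 + 116.4 + 43.2 = 80.7728.
∂x/∂M = +0.012, so E_I = 0.012·(9700/80.7728) ≈ 1.441.
E_I > 1: normal good (luxury).

1.441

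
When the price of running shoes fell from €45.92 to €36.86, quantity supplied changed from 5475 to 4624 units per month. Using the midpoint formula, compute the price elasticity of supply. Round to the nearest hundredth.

%ΔQ = (4624 − 5475)/[(5475 + 4624)/2] = -851/5049.5 ≈ -0.1685.
%ΔP = (36.86 − 45.92)/[(45.92 + 36.86)/2] = -9.06/41.39 ≈ -0.2189.
Arc elasticity E = %ΔQ/%ΔP ≈ -0.1685/-0.2189 ≈ 0.77.
|E| < 1: supply is inelastic over this range.

0.77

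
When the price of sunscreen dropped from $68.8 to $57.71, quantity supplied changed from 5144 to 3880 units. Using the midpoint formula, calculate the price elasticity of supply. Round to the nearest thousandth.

%Δq = (3880 − 5144)/[(5144 + 3880)/2] = -1264/4512 ≈ -0.2801.
%Δp = (57.71 − 68.8)/[(68.8 + 57.71)/2] = -11.09/63.255 ≈ -0.1753.
Arc elasticity E = %Δq/%Δp ≈ -0.2801/-0.1753 ≈ 1.598.
|E| > 1: supply is elastic over this range.

1.598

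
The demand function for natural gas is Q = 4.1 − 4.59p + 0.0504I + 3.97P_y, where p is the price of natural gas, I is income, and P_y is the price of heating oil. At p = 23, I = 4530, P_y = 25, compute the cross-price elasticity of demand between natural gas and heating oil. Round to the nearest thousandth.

First evaluate Q: 4.1 − 4.59(23) + 0.0504(4530) + 3.97(25) = 4.1 − 105.57 + 228.312 + 99.25 = 226.092.
∂Q/∂P_y = +3.97, so E_xy = 3.97·(25/226.092) ≈ 0.439.
E_xy > 0: the goods are substitutes.

0.439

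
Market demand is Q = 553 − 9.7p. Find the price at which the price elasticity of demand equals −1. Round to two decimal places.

28.51

For linear demand Q = a − bp, E = −bp/(a − bp). |E| = 1 ⇒ bp = a − bp ⇒ p = a/(2b).
p = 553/(2·9.7) ≈ 28.51.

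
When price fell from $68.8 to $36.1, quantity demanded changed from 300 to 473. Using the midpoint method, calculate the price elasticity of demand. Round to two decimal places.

%ΔQ = (473 − 300)/[(300 + 473)/2] = 173/386.5 ≈ 0.4476.
%ΔP = (36.1 − 68.8)/[(68.8 + 36.1)/2] = -32.7/52.45 ≈ -0.6235.
Arc elasticity E = %ΔQ/%ΔP ≈ 0.4476/-0.6235 ≈ -0.72.
|E| < 1: demand is inelastic over this range.

-0.72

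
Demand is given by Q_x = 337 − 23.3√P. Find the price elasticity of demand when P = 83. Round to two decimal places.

-0.85

At P = 83, Q_x = 124.7269.
dQ_x/dP = −23.3/(2√P) = −23.3/(2·9.1104).
Point elasticity E = (dQ_x/dP)·(P/Q_x) = -1.2788 × 83/124.7269 ≈ -0.85.
|E| < 1, so demand is inelastic at this price.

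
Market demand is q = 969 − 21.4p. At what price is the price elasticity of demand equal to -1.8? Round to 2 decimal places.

29.11

Set −bp/(a − bp) = −1.8 ⇒ bp = 1.8(a − bp) ⇒ bp(1+1.8) = 1.8·a.
p = 1.8·969/(21.4·2.8) ≈ 29.11.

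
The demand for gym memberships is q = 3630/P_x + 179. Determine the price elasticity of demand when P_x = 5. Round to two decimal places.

-0.80

At P_x = 5, q = 905.
dq/dP_x = −3630/P_x² = −145.2.
Point elasticity E = (dq/dP_x)·(P_x/q) = -145.2 × 5/905 ≈ -0.80.
|E| < 1, so demand is inelastic at this price.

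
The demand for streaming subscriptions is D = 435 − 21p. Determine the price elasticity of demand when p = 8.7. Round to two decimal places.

-0.72

At p = 8.7, D = 252.3.
dD/dp = −21.
Point elasticity E = (dD/dp)·(p/D) = -21 × 8.7/252.3 ≈ -0.72.
|E| < 1, so demand is inelastic at this price.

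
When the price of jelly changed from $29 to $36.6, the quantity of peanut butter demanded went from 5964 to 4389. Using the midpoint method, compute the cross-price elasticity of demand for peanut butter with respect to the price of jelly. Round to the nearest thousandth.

%ΔQ_x = (4389 − 5964)/[(5964+4389)/2] = -1575/5176.5 ≈ -0.3043.
%ΔP_y = (36.6 − 29)/[(29+36.6)/2] ≈ 0.2317.
E_xy = -0.3043/0.2317 ≈ -1.313.
E_xy < 0, so peanut butter and jelly are complements.

-1.313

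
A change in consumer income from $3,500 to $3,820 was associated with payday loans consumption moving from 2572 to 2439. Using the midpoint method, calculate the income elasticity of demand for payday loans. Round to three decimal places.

%ΔQ = (2439 − 2572)/[(2572+2439)/2] = -133/2505.5 ≈ -0.0531.
%ΔM = (3,820 − 3,500)/[(3,500+3,820)/2] = 320/3660 ≈ 0.0874.
E_I = %ΔQ/%ΔM ≈ -0.607.
E_I < 0: inferior good.

-0.607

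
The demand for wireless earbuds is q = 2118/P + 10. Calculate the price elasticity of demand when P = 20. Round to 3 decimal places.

At P = 20, q = 115.9.
dq/dP = −2118/P² = −5.295.
Point elasticity E = (dq/dP)·(P/q) = -5.295 × 20/115.9 ≈ -0.914.
|E| < 1, so demand is inelastic at this price.

-0.914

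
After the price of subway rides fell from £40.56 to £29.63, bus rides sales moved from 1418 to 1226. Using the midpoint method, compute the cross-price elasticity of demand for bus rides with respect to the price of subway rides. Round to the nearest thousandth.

%ΔQ_x = (1226 − 1418)/[(1418+1226)/2] = -192/1322 ≈ -0.1452.
%ΔP_y = (29.63 − 40.56)/[(40.56+29.63)/2] ≈ -0.3114.
E_xy = -0.1452/-0.3114 ≈ 0.466.
E_xy > 0, so bus rides and subway rides are substitutes.

0.466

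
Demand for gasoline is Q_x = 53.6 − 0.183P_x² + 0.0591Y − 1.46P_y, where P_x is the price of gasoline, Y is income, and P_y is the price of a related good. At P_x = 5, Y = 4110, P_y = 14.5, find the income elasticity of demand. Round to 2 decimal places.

0.90

First evaluate Q_x: 53.6 − 0.183(5)² + 0.0591(4110) − 1.46(14.5) = 53.6 − 4.575 + 242.901 − 21.17 = 270.756.
∂Q_x/∂Y = +0.0591, so E_I = 0.0591·(4110/270.756) ≈ 0.90.
E_I ∈ (0,1): normal good (necessity).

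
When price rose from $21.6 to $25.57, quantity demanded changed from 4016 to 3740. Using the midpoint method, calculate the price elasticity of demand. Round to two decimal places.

-0.42

%ΔQ = (3740 − 4016)/[(4016 + 3740)/2] = -276/3878 ≈ -0.0712.
%Δp = (25.57 − 21.6)/[(21.6 + 25.57)/2] = 3.97/23.585 ≈ 0.1683.
Arc elasticity E = %ΔQ/%Δp ≈ -0.0712/0.1683 ≈ -0.42.
|E| < 1: demand is inelastic over this range.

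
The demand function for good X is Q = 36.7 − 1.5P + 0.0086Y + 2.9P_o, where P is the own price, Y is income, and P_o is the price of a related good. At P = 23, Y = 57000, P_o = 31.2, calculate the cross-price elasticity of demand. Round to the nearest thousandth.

At the given point, Q = 36.7 − 1.5(23) + 0.0086(57000) + 2.9(31.2) = 36.7 − 34.5 + 490.2 + 90.48 = 582.88.
∂Q/∂P_o = +2.9, so E_xy = 2.9·(31.2/582.88) ≈ 0.155.
E_xy > 0: the goods are substitutes.

0.155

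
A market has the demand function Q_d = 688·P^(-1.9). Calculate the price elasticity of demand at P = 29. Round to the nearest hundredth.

For a Cobb–Douglas (constant-elasticity) form Q_d = A·P^α·…, the elasticity with respect to P equals the exponent α at every point.
Here the exponent on P is -1.9, so the price elasticity of demand is -1.90.

-1.90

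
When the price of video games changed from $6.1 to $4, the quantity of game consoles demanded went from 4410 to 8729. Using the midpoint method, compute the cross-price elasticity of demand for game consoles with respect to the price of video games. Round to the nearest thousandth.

-1.581

%ΔQ_x = (8729 − 4410)/[(4410+8729)/2] = 4319/6569.5 ≈ 0.6574.
%ΔP_y = (4 − 6.1)/[(6.1+4)/2] ≈ -0.4158.
E_xy = 0.6574/-0.4158 ≈ -1.581.
E_xy < 0, so game consoles and video games are complements.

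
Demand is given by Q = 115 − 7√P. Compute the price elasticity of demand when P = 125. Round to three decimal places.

At P = 125, Q = 36.7376.
dQ/dP = −7/(2√P) = −7/(2·11.1803).
Point elasticity E = (dQ/dP)·(P/Q) = -0.313 × 125/36.7376 ≈ -1.065.
|E| > 1, so demand is elastic at this price.

-1.065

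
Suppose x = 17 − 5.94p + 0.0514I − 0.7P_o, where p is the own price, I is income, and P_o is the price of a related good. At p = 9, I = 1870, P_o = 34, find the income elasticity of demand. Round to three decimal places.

Evaluating quantity at (p, I, P_o) gives x = 17 − 5.94(9) + 0.0514(1870) − 0.7(34) = 17 − 53.46 + 96.118 − 23.8 = 35.858.
∂x/∂I = +0.0514, so E_I = 0.0514·(1870/35.858) ≈ 2.681.
E_I > 1: normal good (luxury).

2.681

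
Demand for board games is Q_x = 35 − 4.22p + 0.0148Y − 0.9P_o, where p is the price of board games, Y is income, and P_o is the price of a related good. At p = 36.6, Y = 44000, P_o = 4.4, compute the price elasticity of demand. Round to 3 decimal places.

First evaluate Q_x: 35 − 4.22(36.6) + 0.0148(44000) − 0.9(4.4) = 35 − 154.452 + 651.2 − 3.96 = 527.788.
∂Q_x/∂p = −4.22, so E_p = (−4.22)·(36.6/527.788) ≈ -0.293.
|E_p| < 1: demand is inelastic.

-0.293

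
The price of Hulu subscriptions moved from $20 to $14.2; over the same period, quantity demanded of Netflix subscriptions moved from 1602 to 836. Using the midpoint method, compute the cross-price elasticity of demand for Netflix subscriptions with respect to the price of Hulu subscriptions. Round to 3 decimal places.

1.853

%ΔQ_x = (836 − 1602)/[(1602+836)/2] = -766/1219 ≈ -0.6284.
%ΔP_y = (14.2 − 20)/[(20+14.2)/2] ≈ -0.3392.
E_xy = -0.6284/-0.3392 ≈ 1.853.
E_xy > 0, so Netflix subscriptions and Hulu subscriptions are substitutes.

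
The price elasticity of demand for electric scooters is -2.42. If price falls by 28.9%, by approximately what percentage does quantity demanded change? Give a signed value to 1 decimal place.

%ΔQ ≈ E × %ΔP = (-2.42) × (-28.9%) ≈ 69.9%.

69.9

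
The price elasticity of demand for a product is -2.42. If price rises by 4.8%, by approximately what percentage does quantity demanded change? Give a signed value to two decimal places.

%ΔQ ≈ E × %ΔP = (-2.42) × (4.8%) ≈ -11.62%.

-11.62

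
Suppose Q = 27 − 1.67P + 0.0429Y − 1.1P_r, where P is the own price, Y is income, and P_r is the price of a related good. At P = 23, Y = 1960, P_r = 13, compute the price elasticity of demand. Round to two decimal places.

-0.66

At the given point, Q = 27 − 1.67(23) + 0.0429(1960) − 1.1(13) = 27 − 38.41 + 84.084 − 14.3 = 58.374.
∂Q/∂P = −1.67, so E_p = (−1.67)·(23/58.374) ≈ -0.66.
|E_p| < 1: demand is inelastic.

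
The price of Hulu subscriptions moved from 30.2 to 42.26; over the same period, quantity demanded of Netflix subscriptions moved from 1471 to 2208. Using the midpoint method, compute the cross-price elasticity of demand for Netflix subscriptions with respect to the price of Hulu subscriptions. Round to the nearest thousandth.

1.204

%ΔQ_x = (2208 − 1471)/[(1471+2208)/2] = 737/1839.5 ≈ 0.4007.
%ΔP_y = (42.26 − 30.2)/[(30.2+42.26)/2] ≈ 0.3329.
E_xy = 0.4007/0.3329 ≈ 1.204.
E_xy > 0, so Netflix subscriptions and Hulu subscriptions are substitutes.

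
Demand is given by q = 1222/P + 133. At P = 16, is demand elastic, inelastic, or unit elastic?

inelastic

At P = 16, q = 209.375.
dq/dP = −1222/P² = −4.7734.
Point elasticity E = (dq/dP)·(P/q) = -4.7734 × 16/209.375 ≈ -0.365.
|E| ≈ 0.365 < 1, so demand is inelastic.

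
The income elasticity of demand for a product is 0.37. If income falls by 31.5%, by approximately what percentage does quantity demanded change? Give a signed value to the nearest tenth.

-11.7

%ΔQ ≈ E × %ΔI = (0.37) × (-31.5%) ≈ -11.7%.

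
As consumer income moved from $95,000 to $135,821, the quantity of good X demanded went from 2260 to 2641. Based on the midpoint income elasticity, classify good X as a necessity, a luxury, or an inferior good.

necessity

%ΔQ = (2641 − 2260)/[(2260+2641)/2] = 381/2450.5 ≈ 0.1555.
%ΔI = (135,821 − 95,000)/[(95,000+135,821)/2] = 40821/115410.5 ≈ 0.3537.
E_I = %ΔQ/%ΔI ≈ 0.440.
E_I ∈ (0,1): normal good (necessity).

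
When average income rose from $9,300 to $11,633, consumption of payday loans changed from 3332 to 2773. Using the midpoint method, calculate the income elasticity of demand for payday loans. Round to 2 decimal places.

%ΔQ = (2773 − 3332)/[(3332+2773)/2] = -559/3052.5 ≈ -0.1831.
%ΔM = (11,633 − 9,300)/[(9,300+11,633)/2] = 2333/10466.5 ≈ 0.2229.
E_I = %ΔQ/%ΔM ≈ -0.82.
E_I < 0: inferior good.

-0.82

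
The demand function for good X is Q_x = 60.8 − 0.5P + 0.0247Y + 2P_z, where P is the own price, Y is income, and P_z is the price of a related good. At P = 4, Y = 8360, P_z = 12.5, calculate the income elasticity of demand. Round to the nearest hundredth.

First evaluate Q_x: 60.8 − 0.5(4) + 0.0247(8360) + 2(12.5) = 60.8 − 2 + 206.492 + 25 = 290.292.
∂Q_x/∂Y = +0.0247, so E_I = 0.0247·(8360/290.292) ≈ 0.71.
E_I ∈ (0,1): normal good (necessity).

0.71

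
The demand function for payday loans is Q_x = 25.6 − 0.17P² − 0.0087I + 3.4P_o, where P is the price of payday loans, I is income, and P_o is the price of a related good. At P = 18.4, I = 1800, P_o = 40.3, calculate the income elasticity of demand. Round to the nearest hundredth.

Evaluating quantity at (P, I, P_o) gives Q_x = 25.6 − 0.17(18.4)² − 0.0087(1800) + 3.4(40.3) = 25.6 − 57.5552 − 15.66 + 137.02 = 89.4048.
∂Q_x/∂I = −0.0087, so E_I = -0.0087·(1800/89.4048) ≈ -0.18.
E_I < 0: inferior good.

-0.18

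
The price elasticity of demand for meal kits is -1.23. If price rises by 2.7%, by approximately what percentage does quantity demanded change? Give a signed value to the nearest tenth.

-3.3

%ΔQ ≈ E × %ΔP = (-1.23) × (2.7%) ≈ -3.3%.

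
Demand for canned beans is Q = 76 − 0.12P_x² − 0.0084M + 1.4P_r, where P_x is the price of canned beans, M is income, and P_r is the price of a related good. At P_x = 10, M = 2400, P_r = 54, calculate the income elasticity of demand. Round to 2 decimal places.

First evaluate Q: 76 − 0.12(10)² − 0.0084(2400) + 1.4(54) = 76 − 12 − 20.16 + 75.6 = 119.44.
∂Q/∂M = −0.0084, so E_I = -0.0084·(2400/119.44) ≈ -0.17.
E_I < 0: inferior good.

-0.17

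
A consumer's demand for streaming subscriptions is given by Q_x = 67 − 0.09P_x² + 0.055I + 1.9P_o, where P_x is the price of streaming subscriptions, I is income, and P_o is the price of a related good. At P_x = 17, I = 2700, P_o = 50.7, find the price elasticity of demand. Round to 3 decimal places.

Substituting, Q_x = 67 − 0.09(17)² + 0.055(2700) + 1.9(50.7) = 67 − 26.01 + 148.5 + 96.33 = 285.82.
∂Q_x/∂P_x = −2·0.09·P_x = -3.06, so E_p = -3.06·(17/285.82) ≈ -0.182.
|E_p| < 1: demand is inelastic.

-0.182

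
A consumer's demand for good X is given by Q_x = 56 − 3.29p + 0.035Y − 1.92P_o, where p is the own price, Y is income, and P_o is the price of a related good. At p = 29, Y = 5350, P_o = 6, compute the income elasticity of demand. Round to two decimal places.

Substituting, Q_x = 56 − 3.29(29) + 0.035(5350) − 1.92(6) = 56 − 95.41 + 187.25 − 11.52 = 136.32.
∂Q_x/∂Y = +0.035, so E_I = 0.035·(5350/136.32) ≈ 1.37.
E_I > 1: normal good (luxury).

1.37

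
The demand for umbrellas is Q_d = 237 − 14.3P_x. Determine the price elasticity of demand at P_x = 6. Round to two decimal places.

-0.57

At P_x = 6, Q_d = 151.2.
dQ_d/dP_x = −14.3.
Point elasticity E = (dQ_d/dP_x)·(P_x/Q_d) = -14.3 × 6/151.2 ≈ -0.57.
|E| < 1, so demand is inelastic at this price.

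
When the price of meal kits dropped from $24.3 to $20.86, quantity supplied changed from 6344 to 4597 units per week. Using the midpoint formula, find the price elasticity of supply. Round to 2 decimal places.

%Δq = (4597 − 6344)/[(6344 + 4597)/2] = -1747/5470.5 ≈ -0.3193.
%Δp = (20.86 − 24.3)/[(24.3 + 20.86)/2] = -3.44/22.58 ≈ -0.1523.
Arc elasticity E = %Δq/%Δp ≈ -0.3193/-0.1523 ≈ 2.10.
|E| > 1: supply is elastic over this range.

2.10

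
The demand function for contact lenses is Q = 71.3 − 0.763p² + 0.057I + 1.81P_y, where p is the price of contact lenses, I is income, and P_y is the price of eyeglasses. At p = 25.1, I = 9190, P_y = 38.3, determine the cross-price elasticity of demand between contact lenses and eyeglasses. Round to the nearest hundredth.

Evaluating quantity at (p, I, P_y) gives Q = 71.3 − 0.763(25.1)² + 0.057(9190) + 1.81(38.3) = 71.3 − 480.6976 + 523.83 + 69.323 = 183.7554.
∂Q/∂P_y = +1.81, so E_xy = 1.81·(38.3/183.7554) ≈ 0.38.
E_xy > 0: the goods are substitutes.

0.38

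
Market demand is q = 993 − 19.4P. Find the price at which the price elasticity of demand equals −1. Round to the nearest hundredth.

For linear demand q = a − bP, E = −bP/(a − bP). |E| = 1 ⇒ bP = a − bP ⇒ P = a/(2b).
P = 993/(2·19.4) ≈ 25.59.

25.59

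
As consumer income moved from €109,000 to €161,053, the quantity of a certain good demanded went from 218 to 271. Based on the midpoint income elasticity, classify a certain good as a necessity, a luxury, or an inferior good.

%ΔQ = (271 − 218)/[(218+271)/2] = 53/244.5 ≈ 0.2168.
%ΔM = (161,053 − 109,000)/[(109,000+161,053)/2] = 52053/135026.5 ≈ 0.3855.
E_I = %ΔQ/%ΔM ≈ 0.562.
E_I ∈ (0,1): normal good (necessity).

necessity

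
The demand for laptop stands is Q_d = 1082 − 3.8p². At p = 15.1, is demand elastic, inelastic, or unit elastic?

elastic

At p = 15.1, Q_d = 215.562.
dQ_d/dp = −2·3.8·p = −114.76.
Point elasticity E = (dQ_d/dp)·(p/Q_d) = -114.76 × 15.1/215.562 ≈ -8.039.
|E| ≈ 8.039 > 1, so demand is elastic.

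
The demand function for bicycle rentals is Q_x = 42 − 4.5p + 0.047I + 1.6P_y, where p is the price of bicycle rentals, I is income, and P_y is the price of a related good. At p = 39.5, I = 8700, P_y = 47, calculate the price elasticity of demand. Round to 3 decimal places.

-0.510

Evaluating quantity at (p, I, P_y) gives Q_x = 42 − 4.5(39.5) + 0.047(8700) + 1.6(47) = 42 − 177.75 + 408.9 + 75.2 = 348.35.
∂Q_x/∂p = −4.5, so E_p = (−4.5)·(39.5/348.35) ≈ -0.510.
|E_p| < 1: demand is inelastic.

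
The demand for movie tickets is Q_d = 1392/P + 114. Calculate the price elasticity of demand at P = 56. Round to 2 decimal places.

At P = 56, Q_d = 138.8571.
dQ_d/dP = −1392/P² = −0.4439.
Point elasticity E = (dQ_d/dP)·(P/Q_d) = -0.4439 × 56/138.8571 ≈ -0.18.
|E| < 1, so demand is inelastic at this price.

-0.18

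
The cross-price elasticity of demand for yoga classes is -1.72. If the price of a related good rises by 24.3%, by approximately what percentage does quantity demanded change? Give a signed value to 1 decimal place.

-41.8

%ΔQ ≈ E × %ΔP_y = (-1.72) × (24.3%) ≈ -41.8%.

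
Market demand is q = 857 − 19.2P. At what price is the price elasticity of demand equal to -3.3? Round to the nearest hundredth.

34.26

Set −bP/(a − bP) = −3.3 ⇒ bP = 3.3(a − bP) ⇒ bP(1+3.3) = 3.3·a.
P = 3.3·857/(19.2·4.3) ≈ 34.26.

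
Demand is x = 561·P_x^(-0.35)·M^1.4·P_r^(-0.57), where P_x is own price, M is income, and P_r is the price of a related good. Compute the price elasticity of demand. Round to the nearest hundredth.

-0.35

For a Cobb–Douglas (constant-elasticity) form x = A·P_x^α·…, the elasticity with respect to P_x equals the exponent α at every point.
Here the exponent on P_x is -0.35, so the price elasticity of demand is -0.35.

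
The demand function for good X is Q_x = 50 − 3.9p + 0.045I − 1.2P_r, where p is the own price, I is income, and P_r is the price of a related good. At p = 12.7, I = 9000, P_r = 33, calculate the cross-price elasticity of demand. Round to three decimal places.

-0.108

Evaluating quantity at (p, I, P_r) gives Q_x = 50 − 3.9(12.7) + 0.045(9000) − 1.2(33) = 50 − 49.53 + 405 − 39.6 = 365.87.
∂Q_x/∂P_r = −1.2, so E_xy = -1.2·(33/365.87) ≈ -0.108.
E_xy < 0: the goods are complements.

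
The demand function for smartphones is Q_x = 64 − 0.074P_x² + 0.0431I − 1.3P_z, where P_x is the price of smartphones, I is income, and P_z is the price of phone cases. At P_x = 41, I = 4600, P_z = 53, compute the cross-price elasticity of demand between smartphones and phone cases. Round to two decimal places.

At the given point, Q_x = 64 − 0.074(41)² + 0.0431(4600) − 1.3(53) = 64 − 124.394 + 198.26 − 68.9 = 68.966.
∂Q_x/∂P_z = −1.3, so E_xy = -1.3·(53/68.966) ≈ -1.00.
E_xy < 0: the goods are complements.

-1.00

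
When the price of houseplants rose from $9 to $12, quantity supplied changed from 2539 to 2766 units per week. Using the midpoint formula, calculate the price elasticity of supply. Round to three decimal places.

0.300

%Δq = (2766 − 2539)/[(2539 + 2766)/2] = 227/2652.5 ≈ 0.0856.
%ΔP = (12 − 9)/[(9 + 12)/2] = 3/10.5 ≈ 0.2857.
Arc elasticity E = %Δq/%ΔP ≈ 0.0856/0.2857 ≈ 0.300.
|E| < 1: supply is inelastic over this range.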